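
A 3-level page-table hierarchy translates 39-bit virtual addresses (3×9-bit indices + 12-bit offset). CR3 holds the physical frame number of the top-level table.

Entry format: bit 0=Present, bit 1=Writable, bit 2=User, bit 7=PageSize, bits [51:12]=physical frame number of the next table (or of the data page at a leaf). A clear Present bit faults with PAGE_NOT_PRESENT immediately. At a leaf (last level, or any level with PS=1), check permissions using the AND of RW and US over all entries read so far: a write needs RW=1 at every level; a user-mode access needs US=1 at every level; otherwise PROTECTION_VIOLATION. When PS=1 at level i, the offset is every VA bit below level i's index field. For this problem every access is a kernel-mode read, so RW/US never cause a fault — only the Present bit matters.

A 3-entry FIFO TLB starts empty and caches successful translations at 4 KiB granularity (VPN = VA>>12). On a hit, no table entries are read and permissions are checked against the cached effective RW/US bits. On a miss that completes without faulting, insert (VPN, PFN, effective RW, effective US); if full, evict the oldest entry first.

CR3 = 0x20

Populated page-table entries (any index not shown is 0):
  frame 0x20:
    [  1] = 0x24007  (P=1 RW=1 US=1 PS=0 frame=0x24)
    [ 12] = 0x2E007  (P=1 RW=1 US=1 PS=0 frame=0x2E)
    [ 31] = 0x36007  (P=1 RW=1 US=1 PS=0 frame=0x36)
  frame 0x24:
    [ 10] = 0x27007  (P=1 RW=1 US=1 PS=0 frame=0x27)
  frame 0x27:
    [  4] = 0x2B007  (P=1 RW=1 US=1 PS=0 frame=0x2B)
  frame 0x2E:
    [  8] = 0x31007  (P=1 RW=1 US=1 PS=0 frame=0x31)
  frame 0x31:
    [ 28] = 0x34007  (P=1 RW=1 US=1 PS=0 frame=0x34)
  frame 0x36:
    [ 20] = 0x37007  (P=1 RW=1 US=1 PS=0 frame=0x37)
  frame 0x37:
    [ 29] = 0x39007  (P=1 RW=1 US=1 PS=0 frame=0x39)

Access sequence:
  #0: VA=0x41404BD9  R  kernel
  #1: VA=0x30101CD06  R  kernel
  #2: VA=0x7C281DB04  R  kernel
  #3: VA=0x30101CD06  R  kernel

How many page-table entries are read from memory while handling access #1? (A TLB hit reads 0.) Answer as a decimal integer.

Per-access translation:
#0 VA=0x41404BD9 (r,kernel):
  L0: frame=0x20 idx=1 entry=0x24007 [P=1 RW=1 US=1 PS=0]
  L1: frame=0x24 idx=10 entry=0x27007 [P=1 RW=1 US=1 PS=0]
  L2: frame=0x27 idx=4 entry=0x2B007 [P=1 RW=1 US=1 PS=0]
  ⇒ phys 0x2BBD9  [3 reads]
#1 VA=0x30101CD06 (r,kernel):
  L0: frame=0x20 idx=12 entry=0x2E007 [P=1 RW=1 US=1 PS=0]
  L1: frame=0x2E idx=8 entry=0x31007 [P=1 RW=1 US=1 PS=0]
  L2: frame=0x31 idx=28 entry=0x34007 [P=1 RW=1 US=1 PS=0]
  ⇒ phys 0x34D06  [3 reads]
#2 VA=0x7C281DB04 (r,kernel):
  L0: frame=0x20 idx=31 entry=0x36007 [P=1 RW=1 US=1 PS=0]
  L1: frame=0x36 idx=20 entry=0x37007 [P=1 RW=1 US=1 PS=0]
  L2: frame=0x37 idx=29 entry=0x39007 [P=1 RW=1 US=1 PS=0]
  ⇒ phys 0x39B04  [3 reads]
#3 VA=0x30101CD06 (r,kernel):
  TLB hit vpn=0x30101C → PA=0x34D06

Entries read for #1: 3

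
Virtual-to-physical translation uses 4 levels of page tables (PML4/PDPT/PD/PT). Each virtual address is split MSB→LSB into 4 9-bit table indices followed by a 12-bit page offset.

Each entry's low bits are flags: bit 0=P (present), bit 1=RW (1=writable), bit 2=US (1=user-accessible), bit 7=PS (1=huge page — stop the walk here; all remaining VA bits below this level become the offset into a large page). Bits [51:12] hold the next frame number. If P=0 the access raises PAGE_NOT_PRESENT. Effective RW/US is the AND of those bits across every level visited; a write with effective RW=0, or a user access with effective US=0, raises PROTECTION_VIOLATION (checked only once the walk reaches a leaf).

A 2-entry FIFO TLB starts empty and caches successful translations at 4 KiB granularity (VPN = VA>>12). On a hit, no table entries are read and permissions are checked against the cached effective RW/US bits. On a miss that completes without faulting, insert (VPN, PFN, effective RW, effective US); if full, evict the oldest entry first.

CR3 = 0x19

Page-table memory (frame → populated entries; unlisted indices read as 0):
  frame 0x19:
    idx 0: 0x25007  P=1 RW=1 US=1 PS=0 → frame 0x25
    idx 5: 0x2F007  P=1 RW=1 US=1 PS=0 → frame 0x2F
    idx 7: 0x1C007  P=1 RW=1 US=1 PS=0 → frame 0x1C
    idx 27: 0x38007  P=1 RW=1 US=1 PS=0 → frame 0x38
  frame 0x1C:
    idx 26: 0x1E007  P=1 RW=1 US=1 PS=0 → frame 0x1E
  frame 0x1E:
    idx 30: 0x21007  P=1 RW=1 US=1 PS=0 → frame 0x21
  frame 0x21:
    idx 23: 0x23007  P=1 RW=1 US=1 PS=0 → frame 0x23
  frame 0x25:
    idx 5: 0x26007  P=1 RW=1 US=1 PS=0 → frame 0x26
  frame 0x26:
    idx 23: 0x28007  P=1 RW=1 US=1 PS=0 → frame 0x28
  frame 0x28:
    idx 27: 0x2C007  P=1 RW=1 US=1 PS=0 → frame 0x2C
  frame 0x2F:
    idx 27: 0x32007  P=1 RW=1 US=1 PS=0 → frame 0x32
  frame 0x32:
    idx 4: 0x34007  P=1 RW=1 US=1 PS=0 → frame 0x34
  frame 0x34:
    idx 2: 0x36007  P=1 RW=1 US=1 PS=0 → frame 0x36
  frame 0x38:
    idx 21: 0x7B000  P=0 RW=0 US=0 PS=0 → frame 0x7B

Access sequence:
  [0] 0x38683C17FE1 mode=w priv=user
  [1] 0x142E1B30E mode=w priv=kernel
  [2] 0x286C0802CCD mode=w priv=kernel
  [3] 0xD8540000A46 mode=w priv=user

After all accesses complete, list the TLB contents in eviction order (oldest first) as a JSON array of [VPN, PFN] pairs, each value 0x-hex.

Walk each access:
#0 VA=0x38683C17FE1 (w,user):
  L0 @0x19[7] → 0x1C007  P=1,RW=1,US=1,PS=0
  L1 @0x1C[26] → 0x1E007  P=1,RW=1,US=1,PS=0
  L2 @0x1E[30] → 0x21007  P=1,RW=1,US=1,PS=0
  L3 @0x21[23] → 0x23007  P=1,RW=1,US=1,PS=0
  ✓ 0x23FE1  — 4 lookups
#1 VA=0x142E1B30E (w,kernel):
  L0 @0x19[0] → 0x25007  P=1,RW=1,US=1,PS=0
  L1 @0x25[5] → 0x26007  P=1,RW=1,US=1,PS=0
  L2 @0x26[23] → 0x28007  P=1,RW=1,US=1,PS=0
  L3 @0x28[27] → 0x2C007  P=1,RW=1,US=1,PS=0
  ✓ 0x2C30E  — 4 lookups
#2 VA=0x286C0802CCD (w,kernel):
  L0 @0x19[5] → 0x2F007  P=1,RW=1,US=1,PS=0
  L1 @0x2F[27] → 0x32007  P=1,RW=1,US=1,PS=0
  L2 @0x32[4] → 0x34007  P=1,RW=1,US=1,PS=0
  L3 @0x34[2] → 0x36007  P=1,RW=1,US=1,PS=0
  ✓ 0x36CCD  — 4 lookups
#3 VA=0xD8540000A46 (w,user):
  L0 @0x19[27] → 0x38007  P=1,RW=1,US=1,PS=0
  L1 @0x38[21] → 0x7B000  P=0,RW=0,US=0,PS=0
  → PAGE_NOT_PRESENT  (2 entries read)

TLB: [["0x142E1B", "0x2C"], ["0x286C0802", "0x36"]]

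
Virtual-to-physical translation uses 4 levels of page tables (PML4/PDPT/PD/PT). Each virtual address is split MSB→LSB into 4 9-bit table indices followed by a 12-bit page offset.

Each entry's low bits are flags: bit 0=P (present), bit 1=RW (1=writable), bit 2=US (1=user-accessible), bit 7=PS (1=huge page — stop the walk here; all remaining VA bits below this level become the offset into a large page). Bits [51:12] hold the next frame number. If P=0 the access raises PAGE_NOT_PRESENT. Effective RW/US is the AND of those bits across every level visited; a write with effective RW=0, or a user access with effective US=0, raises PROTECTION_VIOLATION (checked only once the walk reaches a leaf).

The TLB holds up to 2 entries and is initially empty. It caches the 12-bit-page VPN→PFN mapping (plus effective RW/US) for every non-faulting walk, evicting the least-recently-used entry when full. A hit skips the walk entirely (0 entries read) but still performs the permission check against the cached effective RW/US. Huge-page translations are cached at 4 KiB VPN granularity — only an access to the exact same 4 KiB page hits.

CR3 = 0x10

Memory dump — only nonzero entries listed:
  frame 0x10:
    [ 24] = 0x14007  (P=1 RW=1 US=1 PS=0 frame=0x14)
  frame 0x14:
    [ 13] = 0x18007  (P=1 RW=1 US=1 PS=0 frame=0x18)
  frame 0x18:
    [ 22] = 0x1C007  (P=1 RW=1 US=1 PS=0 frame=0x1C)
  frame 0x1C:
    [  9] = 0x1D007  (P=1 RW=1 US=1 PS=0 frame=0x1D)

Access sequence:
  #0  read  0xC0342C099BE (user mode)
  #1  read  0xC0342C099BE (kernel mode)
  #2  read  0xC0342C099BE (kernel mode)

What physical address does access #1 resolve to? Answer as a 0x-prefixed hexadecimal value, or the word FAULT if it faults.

Walk each access:
#0 VA=0xC0342C099BE (r,user):
  L0: frame=0x10 idx=24 entry=0x14007 [P=1 RW=1 US=1 PS=0]
  L1: frame=0x14 idx=13 entry=0x18007 [P=1 RW=1 US=1 PS=0]
  L2: frame=0x18 idx=22 entry=0x1C007 [P=1 RW=1 US=1 PS=0]
  L3: frame=0x1C idx=9 entry=0x1D007 [P=1 RW=1 US=1 PS=0]
  ⇒ phys 0x1D9BE  [4 reads]
#1 VA=0xC0342C099BE (r,kernel):
  TLB hit vpn=0xC0342C09 → PA=0x1D9BE
#2 VA=0xC0342C099BE (r,kernel):
  TLB hit vpn=0xC0342C09 → PA=0x1D9BE

Access #1 PA: 0x1D9BE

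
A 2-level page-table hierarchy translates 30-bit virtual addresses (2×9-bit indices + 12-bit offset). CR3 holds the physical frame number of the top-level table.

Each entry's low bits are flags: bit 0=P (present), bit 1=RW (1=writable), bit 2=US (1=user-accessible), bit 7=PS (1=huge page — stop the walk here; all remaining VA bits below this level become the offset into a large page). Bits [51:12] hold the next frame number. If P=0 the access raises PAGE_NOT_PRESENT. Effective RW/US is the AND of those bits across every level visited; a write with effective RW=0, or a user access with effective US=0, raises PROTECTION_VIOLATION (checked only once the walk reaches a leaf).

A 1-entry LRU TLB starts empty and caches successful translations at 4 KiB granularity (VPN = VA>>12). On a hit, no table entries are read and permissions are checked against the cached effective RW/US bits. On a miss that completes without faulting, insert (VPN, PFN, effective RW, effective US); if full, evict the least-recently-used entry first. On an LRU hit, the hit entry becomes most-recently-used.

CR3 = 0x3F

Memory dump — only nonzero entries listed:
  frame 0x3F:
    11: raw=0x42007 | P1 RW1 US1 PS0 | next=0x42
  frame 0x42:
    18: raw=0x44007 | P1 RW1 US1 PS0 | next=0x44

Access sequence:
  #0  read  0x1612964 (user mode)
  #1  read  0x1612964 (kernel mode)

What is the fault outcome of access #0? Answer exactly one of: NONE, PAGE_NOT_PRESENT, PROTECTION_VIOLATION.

Walk each access:
#0 VA=0x1612964 (r,user):
  L0: frame=0x3F idx=11 entry=0x42007 [P=1 RW=1 US=1 PS=0]
  L1: frame=0x42 idx=18 entry=0x44007 [P=1 RW=1 US=1 PS=0]
  ⇒ phys 0x44964  [2 reads]
#1 VA=0x1612964 (r,kernel):
  TLB hit vpn=0x1612 → PA=0x44964

Access #0 fault: NONE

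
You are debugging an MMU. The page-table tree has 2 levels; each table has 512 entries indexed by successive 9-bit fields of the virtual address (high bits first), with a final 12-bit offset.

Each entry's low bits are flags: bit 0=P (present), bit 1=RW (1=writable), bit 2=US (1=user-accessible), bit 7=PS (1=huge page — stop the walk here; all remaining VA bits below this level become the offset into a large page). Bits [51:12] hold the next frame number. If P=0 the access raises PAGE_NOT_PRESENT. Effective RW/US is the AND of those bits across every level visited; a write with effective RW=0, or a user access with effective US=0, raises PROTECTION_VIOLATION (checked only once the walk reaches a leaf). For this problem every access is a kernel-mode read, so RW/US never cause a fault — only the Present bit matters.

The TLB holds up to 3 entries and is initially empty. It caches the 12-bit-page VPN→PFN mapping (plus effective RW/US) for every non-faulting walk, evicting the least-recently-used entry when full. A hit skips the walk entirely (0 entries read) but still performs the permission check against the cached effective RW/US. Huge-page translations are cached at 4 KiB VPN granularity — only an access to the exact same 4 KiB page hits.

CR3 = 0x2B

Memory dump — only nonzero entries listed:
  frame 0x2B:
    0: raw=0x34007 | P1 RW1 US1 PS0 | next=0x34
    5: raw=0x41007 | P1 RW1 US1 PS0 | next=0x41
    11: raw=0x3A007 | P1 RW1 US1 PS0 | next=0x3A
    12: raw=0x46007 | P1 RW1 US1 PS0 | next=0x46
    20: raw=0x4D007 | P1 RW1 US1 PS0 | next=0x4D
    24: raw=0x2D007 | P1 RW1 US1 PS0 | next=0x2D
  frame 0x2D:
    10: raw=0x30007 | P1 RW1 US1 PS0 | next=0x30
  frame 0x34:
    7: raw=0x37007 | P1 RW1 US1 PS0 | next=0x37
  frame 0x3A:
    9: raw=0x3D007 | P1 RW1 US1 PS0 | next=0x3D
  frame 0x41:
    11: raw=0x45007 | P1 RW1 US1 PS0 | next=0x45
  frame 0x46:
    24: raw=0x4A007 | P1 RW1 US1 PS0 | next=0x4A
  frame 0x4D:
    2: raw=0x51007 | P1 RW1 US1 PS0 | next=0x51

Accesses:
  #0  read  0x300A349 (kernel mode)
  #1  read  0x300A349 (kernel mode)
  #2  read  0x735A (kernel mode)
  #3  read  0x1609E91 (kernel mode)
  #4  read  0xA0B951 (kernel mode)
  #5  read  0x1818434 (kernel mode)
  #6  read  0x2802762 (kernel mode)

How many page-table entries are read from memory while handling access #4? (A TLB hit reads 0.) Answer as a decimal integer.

Walk each access:
#0 VA=0x300A349 (r,kernel):
  lvl0: tbl 0x2B, slot 24 ⇒ 0x2D007 (P1/RW1/US1/PS0)
  lvl1: tbl 0x2D, slot 10 ⇒ 0x30007 (P1/RW1/US1/PS0)
  → PA=0x30349  (2 entries read)
#1 VA=0x300A349 (r,kernel):
  TLB hit vpn=0x300A → PA=0x30349
#2 VA=0x735A (r,kernel):
  lvl0: tbl 0x2B, slot 0 ⇒ 0x34007 (P1/RW1/US1/PS0)
  lvl1: tbl 0x34, slot 7 ⇒ 0x37007 (P1/RW1/US1/PS0)
  → PA=0x3735A  (2 entries read)
#3 VA=0x1609E91 (r,kernel):
  lvl0: tbl 0x2B, slot 11 ⇒ 0x3A007 (P1/RW1/US1/PS0)
  lvl1: tbl 0x3A, slot 9 ⇒ 0x3D007 (P1/RW1/US1/PS0)
  → PA=0x3DE91  (2 entries read)
#4 VA=0xA0B951 (r,kernel):
  lvl0: tbl 0x2B, slot 5 ⇒ 0x41007 (P1/RW1/US1/PS0)
  lvl1: tbl 0x41, slot 11 ⇒ 0x45007 (P1/RW1/US1/PS0)
  → PA=0x45951  (2 entries read)
#5 VA=0x1818434 (r,kernel):
  lvl0: tbl 0x2B, slot 12 ⇒ 0x46007 (P1/RW1/US1/PS0)
  lvl1: tbl 0x46, slot 24 ⇒ 0x4A007 (P1/RW1/US1/PS0)
  → PA=0x4A434  (2 entries read)
#6 VA=0x2802762 (r,kernel):
  lvl0: tbl 0x2B, slot 20 ⇒ 0x4D007 (P1/RW1/US1/PS0)
  lvl1: tbl 0x4D, slot 2 ⇒ 0x51007 (P1/RW1/US1/PS0)
  → PA=0x51762  (2 entries read)

Entries read for #4: 2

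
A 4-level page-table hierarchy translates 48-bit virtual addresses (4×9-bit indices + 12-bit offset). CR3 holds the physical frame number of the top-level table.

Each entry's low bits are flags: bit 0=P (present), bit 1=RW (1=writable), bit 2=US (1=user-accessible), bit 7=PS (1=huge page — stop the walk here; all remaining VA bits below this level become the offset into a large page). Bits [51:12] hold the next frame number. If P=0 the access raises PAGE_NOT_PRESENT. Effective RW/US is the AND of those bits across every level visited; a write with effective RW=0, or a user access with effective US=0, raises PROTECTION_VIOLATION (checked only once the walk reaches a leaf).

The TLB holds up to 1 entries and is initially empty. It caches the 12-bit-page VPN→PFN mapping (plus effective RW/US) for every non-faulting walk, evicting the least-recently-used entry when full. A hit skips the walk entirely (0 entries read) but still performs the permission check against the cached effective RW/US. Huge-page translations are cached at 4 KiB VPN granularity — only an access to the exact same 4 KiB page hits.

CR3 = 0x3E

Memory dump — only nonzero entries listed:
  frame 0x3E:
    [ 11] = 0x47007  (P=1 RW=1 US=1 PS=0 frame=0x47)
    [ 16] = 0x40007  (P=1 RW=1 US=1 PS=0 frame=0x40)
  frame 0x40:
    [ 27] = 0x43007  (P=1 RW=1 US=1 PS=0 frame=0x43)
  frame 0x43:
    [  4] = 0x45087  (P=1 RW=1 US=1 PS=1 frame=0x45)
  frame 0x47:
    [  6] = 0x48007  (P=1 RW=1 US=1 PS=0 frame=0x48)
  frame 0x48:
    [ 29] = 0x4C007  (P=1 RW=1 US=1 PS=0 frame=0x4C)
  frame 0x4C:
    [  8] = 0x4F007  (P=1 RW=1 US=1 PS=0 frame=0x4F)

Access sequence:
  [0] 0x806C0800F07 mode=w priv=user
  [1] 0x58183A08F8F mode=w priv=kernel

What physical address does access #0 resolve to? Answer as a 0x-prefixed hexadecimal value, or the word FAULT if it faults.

Per-access translation:
#0 VA=0x806C0800F07 (w,user):
  L0: frame=0x3E idx=16 entry=0x40007 [P=1 RW=1 US=1 PS=0]
  L1: frame=0x40 idx=27 entry=0x43007 [P=1 RW=1 US=1 PS=0]
  L2: frame=0x43 idx=4 entry=0x45087 [P=1 RW=1 US=1 PS=1]
  → PA=0x45F07 (huge @L2)  (3 entries read)
#1 VA=0x58183A08F8F (w,kernel):
  L0: frame=0x3E idx=11 entry=0x47007 [P=1 RW=1 US=1 PS=0]
  L1: frame=0x47 idx=6 entry=0x48007 [P=1 RW=1 US=1 PS=0]
  L2: frame=0x48 idx=29 entry=0x4C007 [P=1 RW=1 US=1 PS=0]
  L3: frame=0x4C idx=8 entry=0x4F007 [P=1 RW=1 US=1 PS=0]
  → PA=0x4FF8F  (4 entries read)

Access #0 PA: 0x45F07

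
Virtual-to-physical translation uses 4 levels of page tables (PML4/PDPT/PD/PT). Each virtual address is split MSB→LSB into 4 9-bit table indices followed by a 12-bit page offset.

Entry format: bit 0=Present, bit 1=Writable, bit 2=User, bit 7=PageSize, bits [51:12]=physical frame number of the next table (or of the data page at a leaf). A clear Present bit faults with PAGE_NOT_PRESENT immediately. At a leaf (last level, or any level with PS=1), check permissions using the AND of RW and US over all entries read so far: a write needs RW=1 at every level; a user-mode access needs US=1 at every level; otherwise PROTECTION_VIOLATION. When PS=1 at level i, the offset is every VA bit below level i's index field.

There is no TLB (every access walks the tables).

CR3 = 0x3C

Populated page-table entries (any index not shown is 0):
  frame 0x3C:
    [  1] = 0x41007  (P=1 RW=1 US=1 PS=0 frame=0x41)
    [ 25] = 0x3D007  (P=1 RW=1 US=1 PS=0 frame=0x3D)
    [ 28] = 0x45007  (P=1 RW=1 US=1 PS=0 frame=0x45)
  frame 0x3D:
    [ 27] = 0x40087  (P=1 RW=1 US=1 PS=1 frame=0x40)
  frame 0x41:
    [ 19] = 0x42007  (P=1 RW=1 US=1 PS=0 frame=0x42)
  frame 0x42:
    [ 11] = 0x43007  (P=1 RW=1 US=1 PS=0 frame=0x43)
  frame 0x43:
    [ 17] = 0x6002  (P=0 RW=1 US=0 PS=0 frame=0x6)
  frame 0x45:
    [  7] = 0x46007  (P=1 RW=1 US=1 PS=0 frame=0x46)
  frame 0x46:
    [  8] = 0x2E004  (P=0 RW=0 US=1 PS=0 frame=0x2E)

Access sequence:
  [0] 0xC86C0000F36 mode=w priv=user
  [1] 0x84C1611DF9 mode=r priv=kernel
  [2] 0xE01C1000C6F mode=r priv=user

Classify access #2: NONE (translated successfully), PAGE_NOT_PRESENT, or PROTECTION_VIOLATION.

Walk each access:
#0 VA=0xC86C0000F36 (w,user):
  lvl0: tbl 0x3C, slot 25 ⇒ 0x3D007 (P1/RW1/US1/PS0)
  lvl1: tbl 0x3D, slot 27 ⇒ 0x40087 (P1/RW1/US1/PS1)
  ✓ 0x40F36 (huge @L1)  — 2 lookups
#1 VA=0x84C1611DF9 (r,kernel):
  lvl0: tbl 0x3C, slot 1 ⇒ 0x41007 (P1/RW1/US1/PS0)
  lvl1: tbl 0x41, slot 19 ⇒ 0x42007 (P1/RW1/US1/PS0)
  lvl2: tbl 0x42, slot 11 ⇒ 0x43007 (P1/RW1/US1/PS0)
  lvl3: tbl 0x43, slot 17 ⇒ 0x6002 (P0/RW1/US0/PS0)
  → PAGE_NOT_PRESENT  (4 entries read)
#2 VA=0xE01C1000C6F (r,user):
  lvl0: tbl 0x3C, slot 28 ⇒ 0x45007 (P1/RW1/US1/PS0)
  lvl1: tbl 0x45, slot 7 ⇒ 0x46007 (P1/RW1/US1/PS0)
  lvl2: tbl 0x46, slot 8 ⇒ 0x2E004 (P0/RW0/US1/PS0)
  → PAGE_NOT_PRESENT  (3 entries read)

Access #2 fault: PAGE_NOT_PRESENT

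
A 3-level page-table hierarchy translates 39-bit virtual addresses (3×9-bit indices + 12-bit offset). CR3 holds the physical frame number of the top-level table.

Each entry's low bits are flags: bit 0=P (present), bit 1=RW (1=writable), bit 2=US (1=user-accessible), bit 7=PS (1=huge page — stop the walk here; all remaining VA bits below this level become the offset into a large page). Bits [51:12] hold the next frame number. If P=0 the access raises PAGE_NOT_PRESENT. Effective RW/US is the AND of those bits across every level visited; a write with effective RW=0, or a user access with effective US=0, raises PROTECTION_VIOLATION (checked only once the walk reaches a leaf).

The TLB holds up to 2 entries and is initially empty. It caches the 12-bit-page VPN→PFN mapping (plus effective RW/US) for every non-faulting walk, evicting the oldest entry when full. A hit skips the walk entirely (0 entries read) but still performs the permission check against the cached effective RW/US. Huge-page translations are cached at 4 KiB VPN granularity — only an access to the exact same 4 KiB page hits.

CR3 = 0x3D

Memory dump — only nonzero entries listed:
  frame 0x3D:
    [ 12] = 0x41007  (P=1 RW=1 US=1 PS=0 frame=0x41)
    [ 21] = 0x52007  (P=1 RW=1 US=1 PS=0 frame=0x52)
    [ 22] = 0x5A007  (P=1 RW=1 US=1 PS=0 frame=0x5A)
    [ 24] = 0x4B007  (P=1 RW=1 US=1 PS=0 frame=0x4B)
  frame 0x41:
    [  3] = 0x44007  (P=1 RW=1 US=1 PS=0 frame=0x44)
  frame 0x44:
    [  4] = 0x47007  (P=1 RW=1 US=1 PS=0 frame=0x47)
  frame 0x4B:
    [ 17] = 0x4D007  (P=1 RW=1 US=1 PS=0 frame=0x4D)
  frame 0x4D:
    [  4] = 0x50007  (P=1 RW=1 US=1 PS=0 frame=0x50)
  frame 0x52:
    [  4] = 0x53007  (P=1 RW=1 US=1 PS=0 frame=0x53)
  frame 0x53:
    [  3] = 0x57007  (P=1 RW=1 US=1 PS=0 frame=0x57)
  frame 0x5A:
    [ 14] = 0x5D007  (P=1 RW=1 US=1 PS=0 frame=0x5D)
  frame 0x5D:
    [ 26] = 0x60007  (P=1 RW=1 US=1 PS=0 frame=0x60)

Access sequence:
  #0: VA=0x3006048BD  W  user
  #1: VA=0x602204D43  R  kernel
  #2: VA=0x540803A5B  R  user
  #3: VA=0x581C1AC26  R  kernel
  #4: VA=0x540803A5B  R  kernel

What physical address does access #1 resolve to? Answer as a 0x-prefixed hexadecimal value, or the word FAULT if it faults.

Walk each access:
#0 VA=0x3006048BD (w,user):
  L0 @0x3D[12] → 0x41007  P=1,RW=1,US=1,PS=0
  L1 @0x41[3] → 0x44007  P=1,RW=1,US=1,PS=0
  L2 @0x44[4] → 0x47007  P=1,RW=1,US=1,PS=0
  ⇒ phys 0x478BD  [3 reads]
#1 VA=0x602204D43 (r,kernel):
  L0 @0x3D[24] → 0x4B007  P=1,RW=1,US=1,PS=0
  L1 @0x4B[17] → 0x4D007  P=1,RW=1,US=1,PS=0
  L2 @0x4D[4] → 0x50007  P=1,RW=1,US=1,PS=0
  ⇒ phys 0x50D43  [3 reads]
#2 VA=0x540803A5B (r,user):
  L0 @0x3D[21] → 0x52007  P=1,RW=1,US=1,PS=0
  L1 @0x52[4] → 0x53007  P=1,RW=1,US=1,PS=0
  L2 @0x53[3] → 0x57007  P=1,RW=1,US=1,PS=0
  ⇒ phys 0x57A5B  [3 reads]
#3 VA=0x581C1AC26 (r,kernel):
  L0 @0x3D[22] → 0x5A007  P=1,RW=1,US=1,PS=0
  L1 @0x5A[14] → 0x5D007  P=1,RW=1,US=1,PS=0
  L2 @0x5D[26] → 0x60007  P=1,RW=1,US=1,PS=0
  ⇒ phys 0x60C26  [3 reads]
#4 VA=0x540803A5B (r,kernel):
  TLB hit vpn=0x540803 → PA=0x57A5B

Access #1 PA: 0x50D43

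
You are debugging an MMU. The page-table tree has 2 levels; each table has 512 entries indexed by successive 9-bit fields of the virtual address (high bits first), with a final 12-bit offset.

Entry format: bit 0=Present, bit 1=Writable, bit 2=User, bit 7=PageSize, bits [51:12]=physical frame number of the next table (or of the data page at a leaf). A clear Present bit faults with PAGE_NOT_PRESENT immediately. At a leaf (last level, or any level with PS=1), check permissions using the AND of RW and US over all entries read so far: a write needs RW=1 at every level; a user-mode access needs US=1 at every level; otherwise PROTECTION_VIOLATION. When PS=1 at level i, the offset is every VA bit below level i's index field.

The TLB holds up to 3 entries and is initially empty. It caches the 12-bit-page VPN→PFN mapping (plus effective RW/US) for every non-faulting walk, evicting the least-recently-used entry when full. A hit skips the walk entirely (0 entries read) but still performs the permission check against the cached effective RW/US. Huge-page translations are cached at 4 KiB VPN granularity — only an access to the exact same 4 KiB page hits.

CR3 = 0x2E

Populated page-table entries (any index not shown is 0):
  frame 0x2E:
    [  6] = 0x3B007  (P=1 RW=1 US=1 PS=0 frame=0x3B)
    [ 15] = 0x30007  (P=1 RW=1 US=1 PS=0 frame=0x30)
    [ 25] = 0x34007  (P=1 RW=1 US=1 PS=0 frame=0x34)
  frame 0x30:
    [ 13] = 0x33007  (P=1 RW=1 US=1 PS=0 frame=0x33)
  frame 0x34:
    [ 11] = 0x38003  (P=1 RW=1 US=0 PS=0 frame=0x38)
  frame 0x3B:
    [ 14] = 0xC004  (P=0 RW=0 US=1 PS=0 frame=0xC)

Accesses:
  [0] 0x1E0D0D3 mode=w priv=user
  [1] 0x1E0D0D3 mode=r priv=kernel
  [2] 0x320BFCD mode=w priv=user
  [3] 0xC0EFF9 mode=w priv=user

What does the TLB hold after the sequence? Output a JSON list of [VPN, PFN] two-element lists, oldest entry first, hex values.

Per-access translation:
#0 VA=0x1E0D0D3 (w,user):
  [0] read 0x2E idx=15: raw=0x30007 flags P=1 W=1 U=1 S=0
  [1] read 0x30 idx=13: raw=0x33007 flags P=1 W=1 U=1 S=0
  → PA=0x330D3  (2 entries read)
#1 VA=0x1E0D0D3 (r,kernel):
  TLB hit vpn=0x1E0D → PA=0x330D3
#2 VA=0x320BFCD (w,user):
  [0] read 0x2E idx=25: raw=0x34007 flags P=1 W=1 U=1 S=0
  [1] read 0x34 idx=11: raw=0x38003 flags P=1 W=1 U=0 S=0
  ⇒ fault: PROTECTION_VIOLATION  — 2 lookups
#3 VA=0xC0EFF9 (w,user):
  [0] read 0x2E idx=6: raw=0x3B007 flags P=1 W=1 U=1 S=0
  [1] read 0x3B idx=14: raw=0xC004 flags P=0 W=0 U=1 S=0
  ⇒ fault: PAGE_NOT_PRESENT  — 2 lookups

TLB: [["0x1E0D", "0x33"]]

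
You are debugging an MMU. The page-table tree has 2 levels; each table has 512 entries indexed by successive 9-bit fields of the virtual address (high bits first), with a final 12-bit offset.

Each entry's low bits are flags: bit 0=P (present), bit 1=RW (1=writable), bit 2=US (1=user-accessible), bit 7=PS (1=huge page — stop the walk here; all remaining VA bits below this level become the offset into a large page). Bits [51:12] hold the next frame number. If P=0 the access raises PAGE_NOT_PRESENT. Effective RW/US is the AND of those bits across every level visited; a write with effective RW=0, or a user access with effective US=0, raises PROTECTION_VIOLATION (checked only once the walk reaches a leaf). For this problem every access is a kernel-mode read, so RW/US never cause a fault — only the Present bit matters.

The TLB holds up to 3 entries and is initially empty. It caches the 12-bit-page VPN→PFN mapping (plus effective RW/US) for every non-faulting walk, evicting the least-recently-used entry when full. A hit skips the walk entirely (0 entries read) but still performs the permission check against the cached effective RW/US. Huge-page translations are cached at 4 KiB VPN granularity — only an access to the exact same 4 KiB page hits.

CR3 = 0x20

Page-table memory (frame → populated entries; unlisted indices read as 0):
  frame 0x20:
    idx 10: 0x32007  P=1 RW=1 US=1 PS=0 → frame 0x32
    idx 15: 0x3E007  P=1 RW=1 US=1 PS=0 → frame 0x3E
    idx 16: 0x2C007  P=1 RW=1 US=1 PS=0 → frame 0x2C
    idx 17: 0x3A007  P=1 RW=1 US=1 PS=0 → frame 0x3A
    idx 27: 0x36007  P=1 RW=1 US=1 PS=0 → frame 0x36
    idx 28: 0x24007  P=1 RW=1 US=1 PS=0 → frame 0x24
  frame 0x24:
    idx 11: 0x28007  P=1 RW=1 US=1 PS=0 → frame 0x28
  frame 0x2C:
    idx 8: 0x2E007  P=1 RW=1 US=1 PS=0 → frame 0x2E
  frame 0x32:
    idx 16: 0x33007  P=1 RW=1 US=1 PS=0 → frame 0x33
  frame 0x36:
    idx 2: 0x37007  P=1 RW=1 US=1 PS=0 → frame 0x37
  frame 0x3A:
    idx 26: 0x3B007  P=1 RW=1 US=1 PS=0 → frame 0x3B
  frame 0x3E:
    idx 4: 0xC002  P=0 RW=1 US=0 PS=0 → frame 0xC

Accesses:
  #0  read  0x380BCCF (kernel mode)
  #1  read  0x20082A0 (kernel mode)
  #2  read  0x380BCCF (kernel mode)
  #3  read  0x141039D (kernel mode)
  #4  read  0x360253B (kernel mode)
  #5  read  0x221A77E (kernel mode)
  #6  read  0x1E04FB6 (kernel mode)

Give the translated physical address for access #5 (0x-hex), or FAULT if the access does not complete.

Walk each access:
#0 VA=0x380BCCF (r,kernel):
  lvl0: tbl 0x20, slot 28 ⇒ 0x24007 (P1/RW1/US1/PS0)
  lvl1: tbl 0x24, slot 11 ⇒ 0x28007 (P1/RW1/US1/PS0)
  → PA=0x28CCF  (2 entries read)
#1 VA=0x20082A0 (r,kernel):
  lvl0: tbl 0x20, slot 16 ⇒ 0x2C007 (P1/RW1/US1/PS0)
  lvl1: tbl 0x2C, slot 8 ⇒ 0x2E007 (P1/RW1/US1/PS0)
  → PA=0x2E2A0  (2 entries read)
#2 VA=0x380BCCF (r,kernel):
  TLB hit vpn=0x380B → PA=0x28CCF
#3 VA=0x141039D (r,kernel):
  lvl0: tbl 0x20, slot 10 ⇒ 0x32007 (P1/RW1/US1/PS0)
  lvl1: tbl 0x32, slot 16 ⇒ 0x33007 (P1/RW1/US1/PS0)
  → PA=0x3339D  (2 entries read)
#4 VA=0x360253B (r,kernel):
  lvl0: tbl 0x20, slot 27 ⇒ 0x36007 (P1/RW1/US1/PS0)
  lvl1: tbl 0x36, slot 2 ⇒ 0x37007 (P1/RW1/US1/PS0)
  → PA=0x3753B  (2 entries read)
#5 VA=0x221A77E (r,kernel):
  lvl0: tbl 0x20, slot 17 ⇒ 0x3A007 (P1/RW1/US1/PS0)
  lvl1: tbl 0x3A, slot 26 ⇒ 0x3B007 (P1/RW1/US1/PS0)
  → PA=0x3B77E  (2 entries read)
#6 VA=0x1E04FB6 (r,kernel):
  lvl0: tbl 0x20, slot 15 ⇒ 0x3E007 (P1/RW1/US1/PS0)
  lvl1: tbl 0x3E, slot 4 ⇒ 0xC002 (P0/RW1/US0/PS0)
  ⇒ fault: PAGE_NOT_PRESENT  — 2 lookups

Access #5 PA: 0x3B77E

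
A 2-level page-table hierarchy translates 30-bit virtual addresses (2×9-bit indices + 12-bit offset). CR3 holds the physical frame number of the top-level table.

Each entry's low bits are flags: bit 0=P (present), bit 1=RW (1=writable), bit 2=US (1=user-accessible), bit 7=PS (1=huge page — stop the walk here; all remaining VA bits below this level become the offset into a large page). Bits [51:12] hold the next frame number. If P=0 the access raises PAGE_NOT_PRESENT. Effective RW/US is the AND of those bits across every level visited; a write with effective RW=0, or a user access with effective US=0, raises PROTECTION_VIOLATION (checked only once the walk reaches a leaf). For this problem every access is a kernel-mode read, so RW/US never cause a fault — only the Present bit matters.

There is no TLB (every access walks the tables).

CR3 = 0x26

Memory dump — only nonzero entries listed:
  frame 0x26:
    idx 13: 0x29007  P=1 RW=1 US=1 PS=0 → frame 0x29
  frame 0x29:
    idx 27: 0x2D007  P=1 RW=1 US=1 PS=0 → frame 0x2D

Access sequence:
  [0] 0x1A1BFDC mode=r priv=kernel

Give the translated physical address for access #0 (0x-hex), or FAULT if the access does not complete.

Trace:
#0 VA=0x1A1BFDC (r,kernel):
  [0] read 0x26 idx=13: raw=0x29007 flags P=1 W=1 U=1 S=0
  [1] read 0x29 idx=27: raw=0x2D007 flags P=1 W=1 U=1 S=0
  ✓ 0x2DFDC  — 2 lookups

Access #0 PA: 0x2DFDC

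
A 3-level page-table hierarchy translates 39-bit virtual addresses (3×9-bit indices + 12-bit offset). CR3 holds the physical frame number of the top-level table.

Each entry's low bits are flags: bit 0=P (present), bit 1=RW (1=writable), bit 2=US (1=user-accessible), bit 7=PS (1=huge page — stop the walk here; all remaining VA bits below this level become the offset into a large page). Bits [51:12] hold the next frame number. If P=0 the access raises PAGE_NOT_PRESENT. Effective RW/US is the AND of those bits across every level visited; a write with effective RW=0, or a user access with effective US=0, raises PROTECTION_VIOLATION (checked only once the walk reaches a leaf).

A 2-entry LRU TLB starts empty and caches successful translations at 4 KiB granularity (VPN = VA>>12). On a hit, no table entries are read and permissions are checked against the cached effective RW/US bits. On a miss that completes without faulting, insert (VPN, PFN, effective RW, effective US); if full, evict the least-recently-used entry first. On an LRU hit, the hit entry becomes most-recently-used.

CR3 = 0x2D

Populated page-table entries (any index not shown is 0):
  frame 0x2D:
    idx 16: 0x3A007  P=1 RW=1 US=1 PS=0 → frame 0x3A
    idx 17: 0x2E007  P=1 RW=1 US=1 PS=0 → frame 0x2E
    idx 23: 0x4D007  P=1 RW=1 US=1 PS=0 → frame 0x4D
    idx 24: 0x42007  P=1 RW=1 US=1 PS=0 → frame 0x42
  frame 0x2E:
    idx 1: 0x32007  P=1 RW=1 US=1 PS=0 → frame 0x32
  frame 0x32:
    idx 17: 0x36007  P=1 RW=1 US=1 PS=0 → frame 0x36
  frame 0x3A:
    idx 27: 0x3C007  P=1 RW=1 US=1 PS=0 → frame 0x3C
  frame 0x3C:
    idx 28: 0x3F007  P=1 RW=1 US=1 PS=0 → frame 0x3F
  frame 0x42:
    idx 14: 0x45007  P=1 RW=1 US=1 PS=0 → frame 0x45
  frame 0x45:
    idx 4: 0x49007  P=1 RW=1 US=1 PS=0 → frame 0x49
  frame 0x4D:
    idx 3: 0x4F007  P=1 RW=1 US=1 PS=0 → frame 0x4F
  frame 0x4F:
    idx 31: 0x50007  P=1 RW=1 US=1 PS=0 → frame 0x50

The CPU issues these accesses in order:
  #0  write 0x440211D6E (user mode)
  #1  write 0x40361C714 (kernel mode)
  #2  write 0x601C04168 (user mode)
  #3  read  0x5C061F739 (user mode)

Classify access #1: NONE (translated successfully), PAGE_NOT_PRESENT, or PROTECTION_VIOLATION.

Per-access translation:
#0 VA=0x440211D6E (w,user):
  lvl0: tbl 0x2D, slot 17 ⇒ 0x2E007 (P1/RW1/US1/PS0)
  lvl1: tbl 0x2E, slot 1 ⇒ 0x32007 (P1/RW1/US1/PS0)
  lvl2: tbl 0x32, slot 17 ⇒ 0x36007 (P1/RW1/US1/PS0)
  → PA=0x36D6E  (3 entries read)
#1 VA=0x40361C714 (w,kernel):
  lvl0: tbl 0x2D, slot 16 ⇒ 0x3A007 (P1/RW1/US1/PS0)
  lvl1: tbl 0x3A, slot 27 ⇒ 0x3C007 (P1/RW1/US1/PS0)
  lvl2: tbl 0x3C, slot 28 ⇒ 0x3F007 (P1/RW1/US1/PS0)
  → PA=0x3F714  (3 entries read)
#2 VA=0x601C04168 (w,user):
  lvl0: tbl 0x2D, slot 24 ⇒ 0x42007 (P1/RW1/US1/PS0)
  lvl1: tbl 0x42, slot 14 ⇒ 0x45007 (P1/RW1/US1/PS0)
  lvl2: tbl 0x45, slot 4 ⇒ 0x49007 (P1/RW1/US1/PS0)
  → PA=0x49168  (3 entries read)
#3 VA=0x5C061F739 (r,user):
  lvl0: tbl 0x2D, slot 23 ⇒ 0x4D007 (P1/RW1/US1/PS0)
  lvl1: tbl 0x4D, slot 3 ⇒ 0x4F007 (P1/RW1/US1/PS0)
  lvl2: tbl 0x4F, slot 31 ⇒ 0x50007 (P1/RW1/US1/PS0)
  → PA=0x50739  (3 entries read)

Access #1 fault: NONE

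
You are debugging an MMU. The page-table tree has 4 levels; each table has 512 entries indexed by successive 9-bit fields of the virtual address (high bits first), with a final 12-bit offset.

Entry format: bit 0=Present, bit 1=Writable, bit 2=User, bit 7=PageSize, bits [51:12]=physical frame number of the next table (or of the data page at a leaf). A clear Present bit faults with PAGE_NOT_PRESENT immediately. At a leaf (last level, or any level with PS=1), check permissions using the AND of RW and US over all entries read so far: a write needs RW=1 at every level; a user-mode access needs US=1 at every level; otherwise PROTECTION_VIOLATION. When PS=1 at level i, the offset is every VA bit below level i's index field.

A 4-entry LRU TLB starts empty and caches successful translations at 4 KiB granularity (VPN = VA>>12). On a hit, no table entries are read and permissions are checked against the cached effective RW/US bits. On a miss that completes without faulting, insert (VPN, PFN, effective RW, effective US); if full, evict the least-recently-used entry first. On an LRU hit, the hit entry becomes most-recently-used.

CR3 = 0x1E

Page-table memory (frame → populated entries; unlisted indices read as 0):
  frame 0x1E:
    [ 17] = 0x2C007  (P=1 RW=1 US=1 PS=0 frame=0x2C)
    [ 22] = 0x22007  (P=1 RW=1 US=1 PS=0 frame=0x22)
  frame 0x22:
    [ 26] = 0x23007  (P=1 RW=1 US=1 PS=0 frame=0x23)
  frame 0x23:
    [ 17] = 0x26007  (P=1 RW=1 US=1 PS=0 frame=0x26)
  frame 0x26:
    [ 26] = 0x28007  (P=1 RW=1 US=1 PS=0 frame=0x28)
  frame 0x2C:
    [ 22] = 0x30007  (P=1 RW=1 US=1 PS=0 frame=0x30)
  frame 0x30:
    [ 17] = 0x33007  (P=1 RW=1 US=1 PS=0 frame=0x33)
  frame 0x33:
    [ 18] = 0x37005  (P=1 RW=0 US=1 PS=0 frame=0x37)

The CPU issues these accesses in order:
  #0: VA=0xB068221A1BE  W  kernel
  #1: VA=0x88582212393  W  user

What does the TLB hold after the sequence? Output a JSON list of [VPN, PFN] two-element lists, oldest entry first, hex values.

Walk each access:
#0 VA=0xB068221A1BE (w,kernel):
  L0 @0x1E[22] → 0x22007  P=1,RW=1,US=1,PS=0
  L1 @0x22[26] → 0x23007  P=1,RW=1,US=1,PS=0
  L2 @0x23[17] → 0x26007  P=1,RW=1,US=1,PS=0
  L3 @0x26[26] → 0x28007  P=1,RW=1,US=1,PS=0
  → PA=0x281BE  (4 entries read)
#1 VA=0x88582212393 (w,user):
  L0 @0x1E[17] → 0x2C007  P=1,RW=1,US=1,PS=0
  L1 @0x2C[22] → 0x30007  P=1,RW=1,US=1,PS=0
  L2 @0x30[17] → 0x33007  P=1,RW=1,US=1,PS=0
  L3 @0x33[18] → 0x37005  P=1,RW=0,US=1,PS=0
  ⇒ fault: PROTECTION_VIOLATION  — 4 lookups

TLB: [["0xB068221A", "0x28"]]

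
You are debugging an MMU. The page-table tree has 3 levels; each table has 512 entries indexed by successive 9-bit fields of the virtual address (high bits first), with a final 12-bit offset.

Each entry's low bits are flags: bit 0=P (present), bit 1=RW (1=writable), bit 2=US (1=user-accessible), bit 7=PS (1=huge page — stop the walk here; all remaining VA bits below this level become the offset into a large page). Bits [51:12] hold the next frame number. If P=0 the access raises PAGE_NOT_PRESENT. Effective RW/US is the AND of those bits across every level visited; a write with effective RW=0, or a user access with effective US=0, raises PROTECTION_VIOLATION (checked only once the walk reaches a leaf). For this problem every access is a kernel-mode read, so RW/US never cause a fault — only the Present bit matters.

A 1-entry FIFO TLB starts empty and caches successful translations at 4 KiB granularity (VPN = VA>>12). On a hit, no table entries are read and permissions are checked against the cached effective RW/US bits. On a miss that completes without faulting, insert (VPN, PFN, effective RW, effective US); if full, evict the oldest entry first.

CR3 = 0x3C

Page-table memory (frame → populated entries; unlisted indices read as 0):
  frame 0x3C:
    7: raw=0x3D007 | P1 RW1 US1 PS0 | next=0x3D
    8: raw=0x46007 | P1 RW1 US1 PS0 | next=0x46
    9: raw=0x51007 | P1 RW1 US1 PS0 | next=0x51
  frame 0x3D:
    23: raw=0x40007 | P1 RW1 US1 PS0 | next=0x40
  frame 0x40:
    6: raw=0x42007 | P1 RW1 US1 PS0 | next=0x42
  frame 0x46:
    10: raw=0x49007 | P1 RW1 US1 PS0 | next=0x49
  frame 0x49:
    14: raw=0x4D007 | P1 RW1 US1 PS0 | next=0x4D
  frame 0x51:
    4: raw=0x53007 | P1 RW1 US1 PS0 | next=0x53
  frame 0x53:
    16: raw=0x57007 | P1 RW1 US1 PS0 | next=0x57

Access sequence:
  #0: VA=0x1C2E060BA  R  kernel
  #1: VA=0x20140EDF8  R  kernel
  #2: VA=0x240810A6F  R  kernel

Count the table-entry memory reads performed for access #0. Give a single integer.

Trace:
#0 VA=0x1C2E060BA (r,kernel):
  L0 @0x3C[7] → 0x3D007  P=1,RW=1,US=1,PS=0
  L1 @0x3D[23] → 0x40007  P=1,RW=1,US=1,PS=0
  L2 @0x40[6] → 0x42007  P=1,RW=1,US=1,PS=0
  ⇒ phys 0x420BA  [3 reads]
#1 VA=0x20140EDF8 (r,kernel):
  L0 @0x3C[8] → 0x46007  P=1,RW=1,US=1,PS=0
  L1 @0x46[10] → 0x49007  P=1,RW=1,US=1,PS=0
  L2 @0x49[14] → 0x4D007  P=1,RW=1,US=1,PS=0
  ⇒ phys 0x4DDF8  [3 reads]
#2 VA=0x240810A6F (r,kernel):
  L0 @0x3C[9] → 0x51007  P=1,RW=1,US=1,PS=0
  L1 @0x51[4] → 0x53007  P=1,RW=1,US=1,PS=0
  L2 @0x53[16] → 0x57007  P=1,RW=1,US=1,PS=0
  ⇒ phys 0x57A6F  [3 reads]

Entries read for #0: 3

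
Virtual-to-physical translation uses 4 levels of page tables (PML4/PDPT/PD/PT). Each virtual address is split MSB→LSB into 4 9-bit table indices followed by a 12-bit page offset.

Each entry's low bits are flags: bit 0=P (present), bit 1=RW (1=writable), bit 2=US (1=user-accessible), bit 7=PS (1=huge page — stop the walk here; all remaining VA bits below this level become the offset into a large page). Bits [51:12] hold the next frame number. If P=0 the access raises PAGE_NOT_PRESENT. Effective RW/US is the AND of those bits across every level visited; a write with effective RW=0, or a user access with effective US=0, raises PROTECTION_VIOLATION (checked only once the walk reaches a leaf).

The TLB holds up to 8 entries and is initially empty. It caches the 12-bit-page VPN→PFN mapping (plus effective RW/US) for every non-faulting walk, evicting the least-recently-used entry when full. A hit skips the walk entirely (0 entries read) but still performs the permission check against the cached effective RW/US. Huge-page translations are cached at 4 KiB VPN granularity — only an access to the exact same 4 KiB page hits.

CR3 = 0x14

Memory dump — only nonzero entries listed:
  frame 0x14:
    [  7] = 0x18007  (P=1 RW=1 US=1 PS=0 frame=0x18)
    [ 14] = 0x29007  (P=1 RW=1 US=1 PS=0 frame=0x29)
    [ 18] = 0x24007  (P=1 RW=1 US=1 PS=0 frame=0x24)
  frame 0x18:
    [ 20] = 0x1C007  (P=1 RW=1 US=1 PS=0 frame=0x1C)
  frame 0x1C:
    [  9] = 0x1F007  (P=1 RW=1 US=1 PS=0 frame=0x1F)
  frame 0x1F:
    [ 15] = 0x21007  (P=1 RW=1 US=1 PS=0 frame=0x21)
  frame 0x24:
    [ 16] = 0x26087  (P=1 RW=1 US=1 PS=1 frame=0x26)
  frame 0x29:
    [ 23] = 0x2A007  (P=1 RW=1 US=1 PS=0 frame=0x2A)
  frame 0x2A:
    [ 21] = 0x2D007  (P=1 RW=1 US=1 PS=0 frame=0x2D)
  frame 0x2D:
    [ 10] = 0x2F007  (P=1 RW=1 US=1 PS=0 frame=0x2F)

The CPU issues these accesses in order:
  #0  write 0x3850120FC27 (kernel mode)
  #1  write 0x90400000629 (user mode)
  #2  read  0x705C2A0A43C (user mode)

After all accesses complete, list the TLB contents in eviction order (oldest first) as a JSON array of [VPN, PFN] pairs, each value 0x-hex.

Walk each access:
#0 VA=0x3850120FC27 (w,kernel):
  L0 @0x14[7] → 0x18007  P=1,RW=1,US=1,PS=0
  L1 @0x18[20] → 0x1C007  P=1,RW=1,US=1,PS=0
  L2 @0x1C[9] → 0x1F007  P=1,RW=1,US=1,PS=0
  L3 @0x1F[15] → 0x21007  P=1,RW=1,US=1,PS=0
  ✓ 0x21C27  — 4 lookups
#1 VA=0x90400000629 (w,user):
  L0 @0x14[18] → 0x24007  P=1,RW=1,US=1,PS=0
  L1 @0x24[16] → 0x26087  P=1,RW=1,US=1,PS=1
  ✓ 0x26629 (huge @L1)  — 2 lookups
#2 VA=0x705C2A0A43C (r,user):
  L0 @0x14[14] → 0x29007  P=1,RW=1,US=1,PS=0
  L1 @0x29[23] → 0x2A007  P=1,RW=1,US=1,PS=0
  L2 @0x2A[21] → 0x2D007  P=1,RW=1,US=1,PS=0
  L3 @0x2D[10] → 0x2F007  P=1,RW=1,US=1,PS=0
  ✓ 0x2F43C  — 4 lookups

TLB: [["0x3850120F", "0x21"], ["0x90400000", "0x26"], ["0x705C2A0A", "0x2F"]]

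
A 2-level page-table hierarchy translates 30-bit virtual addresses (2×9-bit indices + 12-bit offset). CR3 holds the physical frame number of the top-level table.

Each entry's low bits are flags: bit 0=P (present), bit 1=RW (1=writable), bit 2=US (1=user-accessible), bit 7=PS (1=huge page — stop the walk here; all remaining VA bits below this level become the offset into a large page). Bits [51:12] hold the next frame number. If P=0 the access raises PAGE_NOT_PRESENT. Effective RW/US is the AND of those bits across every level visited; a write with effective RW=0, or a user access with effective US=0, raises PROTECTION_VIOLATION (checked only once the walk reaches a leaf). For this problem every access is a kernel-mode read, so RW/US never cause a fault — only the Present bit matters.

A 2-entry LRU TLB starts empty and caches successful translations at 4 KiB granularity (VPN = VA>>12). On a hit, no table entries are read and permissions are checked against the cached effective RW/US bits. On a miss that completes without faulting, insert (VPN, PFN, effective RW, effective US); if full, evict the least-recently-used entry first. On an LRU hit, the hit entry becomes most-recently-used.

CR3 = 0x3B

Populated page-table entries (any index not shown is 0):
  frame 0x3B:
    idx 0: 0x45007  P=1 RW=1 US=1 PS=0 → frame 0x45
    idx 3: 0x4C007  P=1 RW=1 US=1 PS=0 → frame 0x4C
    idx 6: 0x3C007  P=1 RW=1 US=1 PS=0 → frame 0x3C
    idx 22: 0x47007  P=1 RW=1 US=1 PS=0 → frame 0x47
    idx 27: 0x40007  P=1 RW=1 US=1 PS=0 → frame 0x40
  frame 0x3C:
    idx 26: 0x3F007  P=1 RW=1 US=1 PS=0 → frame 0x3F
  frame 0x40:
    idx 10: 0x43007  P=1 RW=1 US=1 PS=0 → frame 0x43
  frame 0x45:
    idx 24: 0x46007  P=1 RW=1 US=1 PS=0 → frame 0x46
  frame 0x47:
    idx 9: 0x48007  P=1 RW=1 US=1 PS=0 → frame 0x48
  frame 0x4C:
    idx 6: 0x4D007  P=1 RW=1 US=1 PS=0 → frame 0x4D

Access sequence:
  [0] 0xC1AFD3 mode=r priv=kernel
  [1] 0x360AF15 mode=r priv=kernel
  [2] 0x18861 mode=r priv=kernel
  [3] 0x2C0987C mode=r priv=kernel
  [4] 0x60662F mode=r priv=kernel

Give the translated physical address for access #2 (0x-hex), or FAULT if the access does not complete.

Trace:
#0 VA=0xC1AFD3 (r,kernel):
  L0 @0x3B[6] → 0x3C007  P=1,RW=1,US=1,PS=0
  L1 @0x3C[26] → 0x3F007  P=1,RW=1,US=1,PS=0
  ✓ 0x3FFD3  — 2 lookups
#1 VA=0x360AF15 (r,kernel):
  L0 @0x3B[27] → 0x40007  P=1,RW=1,US=1,PS=0
  L1 @0x40[10] → 0x43007  P=1,RW=1,US=1,PS=0
  ✓ 0x43F15  — 2 lookups
#2 VA=0x18861 (r,kernel):
  L0 @0x3B[0] → 0x45007  P=1,RW=1,US=1,PS=0
  L1 @0x45[24] → 0x46007  P=1,RW=1,US=1,PS=0
  ✓ 0x46861  — 2 lookups
#3 VA=0x2C0987C (r,kernel):
  L0 @0x3B[22] → 0x47007  P=1,RW=1,US=1,PS=0
  L1 @0x47[9] → 0x48007  P=1,RW=1,US=1,PS=0
  ✓ 0x4887C  — 2 lookups
#4 VA=0x60662F (r,kernel):
  L0 @0x3B[3] → 0x4C007  P=1,RW=1,US=1,PS=0
  L1 @0x4C[6] → 0x4D007  P=1,RW=1,US=1,PS=0
  ✓ 0x4D62F  — 2 lookups

Access #2 PA: 0x46861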